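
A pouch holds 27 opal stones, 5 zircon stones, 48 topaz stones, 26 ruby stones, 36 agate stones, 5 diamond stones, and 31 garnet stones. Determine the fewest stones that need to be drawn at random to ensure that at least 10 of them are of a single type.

56

The 7 types are the holes; the stones drawn are the pigeons.
To avoid 10 of any one type, the worst case takes at most 9 of each type, or every stone of a type that has fewer than 9.
That gives 9 + 5 + 9 + 9 + 9 + 5 + 9 = 55 stones with no type reaching 10.
The next stone forces some type to 10, so 55 + 1 = 56.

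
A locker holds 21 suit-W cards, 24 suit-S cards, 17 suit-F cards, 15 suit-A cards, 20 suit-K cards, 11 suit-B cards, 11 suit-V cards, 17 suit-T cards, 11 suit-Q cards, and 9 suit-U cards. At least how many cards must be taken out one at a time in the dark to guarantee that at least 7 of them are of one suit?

The 10 suits are the holes; the cards drawn are the pigeons.
To avoid 7 of any one suit, the worst case takes at most 6 of each suit.
That gives 6 + 6 + 6 + 6 + 6 + 6 + 6 + 6 + 6 + 6 = 60 cards with no suit reaching 7.
The next card forces some suit to 7, so 60 + 1 = 61.

61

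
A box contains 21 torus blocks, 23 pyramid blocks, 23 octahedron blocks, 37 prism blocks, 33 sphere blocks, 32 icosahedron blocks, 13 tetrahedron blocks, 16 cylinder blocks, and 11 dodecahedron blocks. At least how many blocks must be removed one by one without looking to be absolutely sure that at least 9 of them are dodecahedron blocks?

207

In the worst case for collecting dodecahedron blocks, every non-dodecahedron block comes out first.
There are 21 + 23 + 23 + 37 + 33 + 32 + 13 + 16 = 198 non-dodecahedron blocks altogether.
After those, each further block must be dodecahedron, so 198 + 9 = 207 draws guarantee 9 dodecahedron blocks.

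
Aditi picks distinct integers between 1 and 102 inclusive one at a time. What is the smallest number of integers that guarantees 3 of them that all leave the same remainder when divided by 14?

29

Pigeonhole: the 14 residue classes mod 14 are the pigeonholes.
With 28 integers one could put 2 in each residue class and have no class reach 3.
The 29th integer pushes some class to 3, so 14·2 + 1 = 29.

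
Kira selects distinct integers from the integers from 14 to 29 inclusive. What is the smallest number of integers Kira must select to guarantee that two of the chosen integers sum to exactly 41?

10

A set avoiding the sum 41 can contain at most one of each pair {x, 41−x}, plus the 2 elements whose complement lies outside the range.
The integers 21, …, 29 (9 of them) are such a set: any two sum to at least 21+22 = 43 > 41.
Pigeonhole: any 10th integer completes one of the 7 pairs, so 10 choices force a sum of 41.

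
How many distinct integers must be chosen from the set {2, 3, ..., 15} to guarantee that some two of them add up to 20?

Group the elements by complementary pair {x, 20−x}: {5,15}, {6,14}, {7,13}, …, giving 5 two-element pairs; the single value 10 (it cannot pair with itself since the integers are distinct); and 3 integers whose partner 20−x falls outside [2,15].
Treating each of those 9 groups as a pigeonhole, one can pick one integer per group — 9 integers — with no two summing to 20.
The 10th integer lands in an occupied pair, forcing a sum of 20.

10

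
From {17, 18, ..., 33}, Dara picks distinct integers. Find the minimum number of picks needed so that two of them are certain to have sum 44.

13

Group the elements by complementary pair {x, 44−x}: {17,27}, {18,26}, {19,25}, …, giving 5 two-element pairs, the single value 22 (it cannot pair with itself since the integers are distinct), and 6 integers whose partner 44−x falls outside [17,33].
Treating each of those 12 groups as a pigeonhole, one can pick one integer per group — 12 integers — with no two summing to 44.
The 13th integer lands in an occupied pair, forcing a sum of 44.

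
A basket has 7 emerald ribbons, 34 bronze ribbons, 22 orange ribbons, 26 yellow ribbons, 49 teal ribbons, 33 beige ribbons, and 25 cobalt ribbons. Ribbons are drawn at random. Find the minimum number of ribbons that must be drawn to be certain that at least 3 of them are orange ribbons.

177

In the worst case for collecting orange ribbons, every non-orange ribbon comes out first.
There are 7 + 34 + 26 + 49 + 33 + 25 = 174 non-orange ribbons altogether.
After those, each further ribbon must be orange, so 174 + 3 = 177 draws guarantee 3 orange ribbons.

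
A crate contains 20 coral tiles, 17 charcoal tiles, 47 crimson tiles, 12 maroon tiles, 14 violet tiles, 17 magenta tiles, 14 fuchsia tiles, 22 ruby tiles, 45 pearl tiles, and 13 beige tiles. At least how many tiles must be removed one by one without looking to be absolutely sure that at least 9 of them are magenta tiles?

In the worst case for collecting magenta tiles, every non-magenta tile comes out first.
There are 20 + 17 + 47 + 12 + 14 + 14 + 22 + 45 + 13 = 204 non-magenta tiles altogether.
After those, each further tile must be magenta, so 204 + 9 = 213 draws guarantee 9 magenta tiles.

213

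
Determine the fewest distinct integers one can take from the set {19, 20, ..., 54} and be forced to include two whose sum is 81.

23

Group the elements by complementary pair {x, 81−x}: {27,54}, {28,53}, {29,52}, …, giving 14 two-element pairs and 8 integers whose partner 81−x falls outside [19,54].
Pigeonhole: treating each of those 22 groups as a pigeonhole, one can pick one integer per group — 22 integers — with no two summing to 81.
The 23rd integer lands in an occupied pair, forcing a sum of 81.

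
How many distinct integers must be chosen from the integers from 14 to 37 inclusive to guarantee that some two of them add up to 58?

17

Two chosen integers sum to 58 exactly when both halves of some pair {x, 58−x} with 21 ≤ x ≤ 58−x ≤ 37 are chosen — 8 such pairs.
The remaining 8 elements (those with no distinct partner in range) can never complete a 58-sum, so the worst case takes all of them and one from each pair: 8 + 8 = 16.
By pigeonhole, the 17th integer has to be the second member of some pair, so 16 + 1 = 17.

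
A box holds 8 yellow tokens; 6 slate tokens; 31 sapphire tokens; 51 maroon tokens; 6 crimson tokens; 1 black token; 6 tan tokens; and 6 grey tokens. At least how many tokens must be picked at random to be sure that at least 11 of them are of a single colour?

The 8 colours are the holes; the tokens drawn are the pigeons.
To avoid 11 of any one colour, the worst case takes at most 10 of each colour, or every token of a colour that has fewer than 10.
That gives 8 + 6 + 10 + 10 + 6 + 1 + 6 + 6 = 53 tokens with no colour reaching 11.
The next token forces some colour to 11, so 53 + 1 = 54.

54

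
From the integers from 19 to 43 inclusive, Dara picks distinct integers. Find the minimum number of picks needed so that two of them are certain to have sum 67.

16

Group the elements by complementary pair {x, 67−x}: {24,43}, {25,42}, {26,41}, …, giving 10 two-element pairs and 5 integers whose partner 67−x falls outside [19,43].
By the pigeonhole principle, treating each of those 15 groups as a pigeonhole, one can pick one integer per group — 15 integers — with no two summing to 67.
The 16th integer lands in an occupied pair, forcing a sum of 67.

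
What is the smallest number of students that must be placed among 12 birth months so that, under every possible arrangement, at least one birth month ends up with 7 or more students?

73

With 72 students one could put exactly 6 in each of the 12 birth months, and no birth month would reach 7.
By pigeonhole, one more student must land in a birth month that already has 6, giving it 7.
So 12 × 6 + 1 = 73 students are required.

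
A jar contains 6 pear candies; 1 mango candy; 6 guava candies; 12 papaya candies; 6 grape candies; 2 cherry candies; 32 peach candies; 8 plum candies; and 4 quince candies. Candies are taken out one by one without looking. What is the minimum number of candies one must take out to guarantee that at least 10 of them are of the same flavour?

The 9 flavours are the holes; the candies drawn are the pigeons.
To avoid 10 of any one flavour, the worst case takes at most 9 of each flavour, or every candy of a flavour that has fewer than 9.
That gives 6 + 1 + 6 + 9 + 6 + 2 + 9 + 8 + 4 = 51 candies with no flavour reaching 10.
The next candy forces some flavour to 10, so 51 + 1 = 52.

52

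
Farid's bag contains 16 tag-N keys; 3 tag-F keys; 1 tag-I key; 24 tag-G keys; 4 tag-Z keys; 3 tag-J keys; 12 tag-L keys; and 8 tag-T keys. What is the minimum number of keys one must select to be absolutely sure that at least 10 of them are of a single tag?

By pigeonhole, the 8 tags are the holes; the keys drawn are the pigeons.
To avoid 10 of any one tag, the worst case takes at most 9 of each tag, or every key of a tag that has fewer than 9.
That gives 9 + 3 + 1 + 9 + 4 + 3 + 9 + 8 = 46 keys with no tag reaching 10.
The next key forces some tag to 10, so 46 + 1 = 47.

47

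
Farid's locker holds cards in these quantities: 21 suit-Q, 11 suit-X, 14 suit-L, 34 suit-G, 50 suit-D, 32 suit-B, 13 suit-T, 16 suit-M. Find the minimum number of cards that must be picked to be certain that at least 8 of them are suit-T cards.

In the worst case for collecting suit-T cards, every non-suit-T card comes out first.
There are 21 + 11 + 14 + 34 + 50 + 32 + 16 = 178 non-suit-T cards altogether.
After those, each further card must be suit-T, so 178 + 8 = 186 draws guarantee 8 suit-T cards.

186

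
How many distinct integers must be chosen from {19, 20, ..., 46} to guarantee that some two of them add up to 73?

A set avoiding the sum 73 can contain at most one of each pair {x, 73−x}, plus the 8 elements whose complement lies outside the range.
The integers 19, …, 36 (18 of them) are such a set: any two sum to at least 19+20 = 39 and at most 35+36 = 71 < 73.
Any 19th integer completes one of the 10 pairs, so 19 choices force a sum of 73.

19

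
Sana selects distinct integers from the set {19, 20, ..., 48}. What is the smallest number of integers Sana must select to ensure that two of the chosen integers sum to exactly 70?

A set avoiding the sum 70 can contain at most one of each pair {x, 70−x}, plus the 4 elements whose complement lies outside the range or equal to its own complement.
The integers 19, …, 35 (17 of them) are such a set: any two sum to at least 19+20 = 39 and at most 34+35 = 69 < 70.
Any 18th integer completes one of the 13 pairs, so 18 choices force a sum of 70.

18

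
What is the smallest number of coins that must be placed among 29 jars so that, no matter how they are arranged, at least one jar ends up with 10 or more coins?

With 261 coins one could put exactly 9 in each of the 29 jars, and no jar would reach 10.
One more coin must land in a jar that already has 9, giving it 10.
So 29 × 9 + 1 = 262 coins are required.

262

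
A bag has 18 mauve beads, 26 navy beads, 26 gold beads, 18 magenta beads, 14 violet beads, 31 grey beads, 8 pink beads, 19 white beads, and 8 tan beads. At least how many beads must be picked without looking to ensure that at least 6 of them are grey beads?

143

In the worst case for collecting grey beads, every non-grey bead comes out first.
There are 18 + 26 + 26 + 18 + 14 + 8 + 19 + 8 = 137 non-grey beads altogether.
After those, each further bead must be grey, so 137 + 6 = 143 draws guarantee 6 grey beads.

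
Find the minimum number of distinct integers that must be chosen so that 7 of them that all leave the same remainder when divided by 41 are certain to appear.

247

The 41 residue classes mod 41 are the pigeonholes.
With 246 integers one could put 6 in each residue class and have no class reach 7.
The 247th integer pushes some class to 7, so 41·6 + 1 = 247.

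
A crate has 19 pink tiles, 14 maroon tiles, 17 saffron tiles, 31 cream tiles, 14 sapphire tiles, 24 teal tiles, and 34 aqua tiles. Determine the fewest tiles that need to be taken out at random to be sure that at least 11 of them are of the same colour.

By the pigeonhole principle, the 7 colours are the holes; the tiles drawn are the pigeons.
To avoid 11 of any one colour, the worst case takes at most 10 of each colour.
That gives 10 + 10 + 10 + 10 + 10 + 10 + 10 = 70 tiles with no colour reaching 11.
The next tile forces some colour to 11, so 70 + 1 = 71.

71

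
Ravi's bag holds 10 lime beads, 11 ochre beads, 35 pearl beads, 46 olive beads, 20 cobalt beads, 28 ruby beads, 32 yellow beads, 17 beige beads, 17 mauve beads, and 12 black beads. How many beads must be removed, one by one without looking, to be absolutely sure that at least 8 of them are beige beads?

In the worst case for collecting beige beads, every non-beige bead comes out first.
There are 10 + 11 + 35 + 46 + 20 + 28 + 32 + 17 + 12 = 211 non-beige beads altogether.
After those, each further bead must be beige, so 211 + 8 = 219 draws guarantee 8 beige beads.

219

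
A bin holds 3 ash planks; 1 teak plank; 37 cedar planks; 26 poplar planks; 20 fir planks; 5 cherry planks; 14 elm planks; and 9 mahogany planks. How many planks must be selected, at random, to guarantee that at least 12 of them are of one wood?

63

Pigeonhole: the 8 woods are the holes; the planks drawn are the pigeons.
To avoid 12 of any one wood, the worst case takes at most 11 of each wood, or every plank of a wood that has fewer than 11.
That gives 3 + 1 + 11 + 11 + 11 + 5 + 11 + 9 = 62 planks with no wood reaching 12.
The next plank forces some wood to 12, so 62 + 1 = 63.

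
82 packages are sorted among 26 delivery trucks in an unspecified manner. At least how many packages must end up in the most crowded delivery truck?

4

Pigeonhole: the 26 delivery trucks are the holes and the 82 packages are the pigeons.
If every delivery truck held at most 3 packages, the total would be at most 26 × 3 = 78, which is less than 82.
So some delivery truck holds at least ⌈82/26⌉ = 4 packages.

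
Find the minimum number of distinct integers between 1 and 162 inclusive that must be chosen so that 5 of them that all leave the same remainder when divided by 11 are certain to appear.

45

Pigeonhole: the 11 residue classes mod 11 are the pigeonholes.
With 44 integers one could put 4 in each residue class and have no class reach 5.
The 45th integer pushes some class to 5, so 11·4 + 1 = 45.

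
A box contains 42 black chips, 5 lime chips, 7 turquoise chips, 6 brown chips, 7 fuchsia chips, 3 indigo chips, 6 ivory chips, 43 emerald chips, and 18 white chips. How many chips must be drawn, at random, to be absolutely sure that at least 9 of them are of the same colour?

59

Put each drawn chip into a box by colour. The largest draw with every box below 9 takes min(count, 8) from each colour; colours with fewer than 8 contribute all they have.
Σ min(cᵢ, 8) = 8 + 5 + 7 + 6 + 7 + 3 + 6 + 8 + 8 = 58.
Draw number 58 + 1 = 59 must push one box to 9.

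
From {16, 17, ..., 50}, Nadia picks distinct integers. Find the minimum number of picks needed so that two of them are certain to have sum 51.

26

Group the elements by complementary pair {x, 51−x}: {16,35}, {17,34}, {18,33}, …, giving 10 two-element pairs and 15 integers whose partner 51−x falls outside [16,50].
Treating each of those 25 groups as a pigeonhole, one can pick one integer per group — 25 integers — with no two summing to 51.
The 26th integer lands in an occupied pair, forcing a sum of 51.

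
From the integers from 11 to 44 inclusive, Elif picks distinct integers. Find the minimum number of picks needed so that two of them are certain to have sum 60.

21

Group the elements by complementary pair {x, 60−x}: {16,44}, {17,43}, {18,42}, …, giving 14 two-element pairs, the single value 30 (it cannot pair with itself since the integers are distinct), and 5 integers whose partner 60−x falls outside [11,44].
By pigeonhole, treating each of those 20 groups as a pigeonhole, one can pick one integer per group — 20 integers — with no two summing to 60.
The 21st integer lands in an occupied pair, forcing a sum of 60.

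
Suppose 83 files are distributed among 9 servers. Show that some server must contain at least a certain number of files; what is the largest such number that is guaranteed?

By the pigeonhole principle, the 9 servers are the holes and the 83 files are the pigeons.
If every server held at most 9 files, the total would be at most 9 × 9 = 81, which is less than 83.
So some server holds at least ⌈83/9⌉ = 10 files.

10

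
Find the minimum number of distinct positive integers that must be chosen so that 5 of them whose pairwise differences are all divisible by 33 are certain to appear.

133

Integers whose pairwise differences are multiples of 33 are exactly those sharing a remainder mod 33. The 33 residue classes mod 33 are the pigeonholes.
With 132 integers one could put 4 in each residue class and have no class reach 5.
The 133rd integer pushes some class to 5, so 33·4 + 1 = 133.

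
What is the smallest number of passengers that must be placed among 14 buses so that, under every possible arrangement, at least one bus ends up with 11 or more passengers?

With 140 passengers one could put exactly 10 in each of the 14 buses, and no bus would reach 11.
Pigeonhole: one more passenger must land in a bus that already has 10, giving it 11.
So 14 × 10 + 1 = 141 passengers are required.

141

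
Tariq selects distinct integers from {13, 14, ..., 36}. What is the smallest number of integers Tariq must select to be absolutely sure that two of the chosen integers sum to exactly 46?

15

Two chosen integers sum to 46 exactly when both halves of some pair {x, 46−x} with 13 ≤ x ≤ 46−x ≤ 33 are chosen — 10 such pairs.
The remaining 4 elements (those with no distinct partner in range) can never complete a 46-sum, so the worst case takes all of them and one from each pair: 4 + 10 = 14.
By the pigeonhole principle, the 15th integer has to be the second member of some pair, so 14 + 1 = 15.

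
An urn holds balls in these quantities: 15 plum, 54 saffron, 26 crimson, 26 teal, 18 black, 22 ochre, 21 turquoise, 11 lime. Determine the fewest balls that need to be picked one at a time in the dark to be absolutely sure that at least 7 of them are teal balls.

In the worst case for collecting teal balls, every non-teal ball comes out first.
There are 15 + 54 + 26 + 18 + 22 + 21 + 11 = 167 non-teal balls altogether.
After those, each further ball must be teal, so 167 + 7 = 174 draws guarantee 7 teal balls.

174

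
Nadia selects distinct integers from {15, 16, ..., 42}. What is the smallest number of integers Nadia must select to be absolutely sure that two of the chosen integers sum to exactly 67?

A set avoiding the sum 67 can contain at most one of each pair {x, 67−x}, plus the 10 elements whose complement lies outside the range.
The integers 15, …, 33 (19 of them) are such a set: any two sum to at least 15+16 = 31 and at most 32+33 = 65 < 67.
Pigeonhole: any 20th integer completes one of the 9 pairs, so 20 choices force a sum of 67.

20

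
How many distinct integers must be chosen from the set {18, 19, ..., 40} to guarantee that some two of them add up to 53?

15

Group the elements by complementary pair {x, 53−x}: {18,35}, {19,34}, {20,33}, …, giving 9 two-element pairs and 5 integers whose partner 53−x falls outside [18,40].
By the pigeonhole principle, treating each of those 14 groups as a pigeonhole, one can pick one integer per group — 14 integers — with no two summing to 53.
The 15th integer lands in an occupied pair, forcing a sum of 53.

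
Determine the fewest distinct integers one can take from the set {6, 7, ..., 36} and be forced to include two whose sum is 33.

A set avoiding the sum 33 can contain at most one of each pair {x, 33−x}, plus the 9 elements whose complement lies outside the range.
The integers 17, …, 36 (20 of them) are such a set: any two sum to at least 17+18 = 35 > 33.
By the pigeonhole principle, any 21st integer completes one of the 11 pairs, so 21 choices force a sum of 33.

21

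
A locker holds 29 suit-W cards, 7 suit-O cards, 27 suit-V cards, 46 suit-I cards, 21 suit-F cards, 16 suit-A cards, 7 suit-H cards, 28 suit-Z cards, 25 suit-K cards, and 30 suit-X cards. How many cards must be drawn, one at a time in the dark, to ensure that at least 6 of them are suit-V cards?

In the worst case for collecting suit-V cards, every non-suit-V card comes out first.
There are 29 + 7 + 46 + 21 + 16 + 7 + 28 + 25 + 30 = 209 non-suit-V cards altogether.
After those, each further card must be suit-V, so 209 + 6 = 215 draws guarantee 6 suit-V cards.

215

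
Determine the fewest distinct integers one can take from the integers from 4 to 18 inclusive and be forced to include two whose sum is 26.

Group the elements by complementary pair {x, 26−x}: {8,18}, {9,17}, {10,16}, …, giving 5 two-element pairs, the single value 13 (it cannot pair with itself since the integers are distinct), and 4 integers whose partner 26−x falls outside [4,18].
By the pigeonhole principle, treating each of those 10 groups as a pigeonhole, one can pick one integer per group — 10 integers — with no two summing to 26.
The 11th integer lands in an occupied pair, forcing a sum of 26.

11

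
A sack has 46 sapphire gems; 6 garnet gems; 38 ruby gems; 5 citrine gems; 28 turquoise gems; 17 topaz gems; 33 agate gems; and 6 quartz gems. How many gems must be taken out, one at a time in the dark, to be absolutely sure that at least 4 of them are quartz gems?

177

In the worst case for collecting quartz gems, every non-quartz gem comes out first.
There are 46 + 6 + 38 + 5 + 28 + 17 + 33 = 173 non-quartz gems altogether.
After those, each further gem must be quartz, so 173 + 4 = 177 draws guarantee 4 quartz gems.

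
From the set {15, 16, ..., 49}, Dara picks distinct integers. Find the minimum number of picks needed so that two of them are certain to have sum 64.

19

Group the elements by complementary pair {x, 64−x}: {15,49}, {16,48}, {17,47}, …, giving 17 two-element pairs and the single value 32 (it cannot pair with itself since the integers are distinct).
Treating each of those 18 groups as a pigeonhole, one can pick one integer per group — 18 integers — with no two summing to 64.
The 19th integer lands in an occupied pair, forcing a sum of 64.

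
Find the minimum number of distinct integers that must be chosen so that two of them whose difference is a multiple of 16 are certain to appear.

17

Integers whose pairwise differences are multiples of 16 are exactly those sharing a remainder mod 16. The 16 residue classes mod 16 are the pigeonholes.
With 16 integers one could put 1 in each residue class and have no class reach 2.
The 17th integer pushes some class to 2, so 16·1 + 1 = 17.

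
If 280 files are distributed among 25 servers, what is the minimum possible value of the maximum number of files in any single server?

12

The 25 servers are the holes and the 280 files are the pigeons.
If every server held at most 11 files, the total would be at most 25 × 11 = 275, which is less than 280.
So some server holds at least ⌈280/25⌉ = 12 files.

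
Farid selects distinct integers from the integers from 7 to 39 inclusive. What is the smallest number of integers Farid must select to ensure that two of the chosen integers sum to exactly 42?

Group the elements by complementary pair {x, 42−x}: {7,35}, {8,34}, {9,33}, …, giving 14 two-element pairs; the single value 21 (it cannot pair with itself since the integers are distinct); and 4 integers whose partner 42−x falls outside [7,39].
By pigeonhole, treating each of those 19 groups as a pigeonhole, one can pick one integer per group — 19 integers — with no two summing to 42.
The 20th integer lands in an occupied pair, forcing a sum of 42.

20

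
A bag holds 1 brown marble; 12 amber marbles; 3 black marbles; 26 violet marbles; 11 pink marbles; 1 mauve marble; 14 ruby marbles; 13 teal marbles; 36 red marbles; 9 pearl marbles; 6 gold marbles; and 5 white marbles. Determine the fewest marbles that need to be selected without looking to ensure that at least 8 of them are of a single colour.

66

By pigeonhole, the 12 colours are the holes; the marbles drawn are the pigeons.
To avoid 8 of any one colour, the worst case takes at most 7 of each colour, or every marble of a colour that has fewer than 7.
That gives 1 + 7 + 3 + 7 + 7 + 1 + 7 + 7 + 7 + 7 + 6 + 5 = 65 marbles with no colour reaching 8.
The next marble forces some colour to 8, so 65 + 1 = 66.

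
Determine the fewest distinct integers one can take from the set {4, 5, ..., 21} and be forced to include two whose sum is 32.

A set avoiding the sum 32 can contain at most one of each pair {x, 32−x}, plus the 8 elements whose complement lies outside the range or equal to its own complement.
The integers 4, …, 16 (13 of them) are such a set: any two sum to at least 4+5 = 9 and at most 15+16 = 31 < 32.
Any 14th integer completes one of the 5 pairs, so 14 choices force a sum of 32.

14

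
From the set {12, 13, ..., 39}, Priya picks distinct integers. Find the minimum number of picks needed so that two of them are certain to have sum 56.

Two chosen integers sum to 56 exactly when both halves of some pair {x, 56−x} with 17 ≤ x ≤ 56−x ≤ 39 are chosen — 11 such pairs.
The remaining 6 elements (those with no distinct partner in range) can never complete a 56-sum, so the worst case takes all of them and one from each pair: 6 + 11 = 17.
The 18th integer has to be the second member of some pair, so 17 + 1 = 18.

18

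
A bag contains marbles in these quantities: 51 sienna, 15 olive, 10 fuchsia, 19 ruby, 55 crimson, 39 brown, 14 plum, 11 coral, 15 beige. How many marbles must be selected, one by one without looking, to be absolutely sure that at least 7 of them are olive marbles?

221

In the worst case for collecting olive marbles, every non-olive marble comes out first.
There are 51 + 10 + 19 + 55 + 39 + 14 + 11 + 15 = 214 non-olive marbles altogether.
After those, each further marble must be olive, so 214 + 7 = 221 draws guarantee 7 olive marbles.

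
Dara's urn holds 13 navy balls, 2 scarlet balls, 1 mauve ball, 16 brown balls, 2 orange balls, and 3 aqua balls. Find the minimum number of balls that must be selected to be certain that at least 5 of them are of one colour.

The 6 colours are the holes; the balls drawn are the pigeons.
To avoid 5 of any one colour, the worst case takes at most 4 of each colour, or every ball of a colour that has fewer than 4.
That gives 4 + 2 + 1 + 4 + 2 + 3 = 16 balls with no colour reaching 5.
The next ball forces some colour to 5, so 16 + 1 = 17.

17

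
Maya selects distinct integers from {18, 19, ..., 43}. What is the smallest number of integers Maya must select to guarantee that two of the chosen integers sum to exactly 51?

Group the elements by complementary pair {x, 51−x}: {18,33}, {19,32}, {20,31}, …, giving 8 two-element pairs and 10 integers whose partner 51−x falls outside [18,43].
By the pigeonhole principle, treating each of those 18 groups as a pigeonhole, one can pick one integer per group — 18 integers — with no two summing to 51.
The 19th integer lands in an occupied pair, forcing a sum of 51.

19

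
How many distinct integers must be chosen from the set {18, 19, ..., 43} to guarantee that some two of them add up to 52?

A set avoiding the sum 52 can contain at most one of each pair {x, 52−x}, plus the 10 elements whose complement lies outside the range or equal to its own complement.
The integers 26, …, 43 (18 of them) are such a set: any two sum to at least 26+27 = 53 > 52.
Any 19th integer completes one of the 8 pairs, so 19 choices force a sum of 52.

19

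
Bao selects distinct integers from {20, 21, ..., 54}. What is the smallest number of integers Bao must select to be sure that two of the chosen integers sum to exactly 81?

A set avoiding the sum 81 can contain at most one of each pair {x, 81−x}, plus the 7 elements whose complement lies outside the range.
The integers 20, …, 40 (21 of them) are such a set: any two sum to at least 20+21 = 41 and at most 39+40 = 79 < 81.
By pigeonhole, any 22nd integer completes one of the 14 pairs, so 22 choices force a sum of 81.

22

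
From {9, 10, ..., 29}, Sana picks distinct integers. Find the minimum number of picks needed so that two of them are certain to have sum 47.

16

Two chosen integers sum to 47 exactly when both halves of some pair {x, 47−x} with 18 ≤ x ≤ 47−x ≤ 29 are chosen — 6 such pairs.
The remaining 9 elements (those with no distinct partner in range) can never complete a 47-sum, so the worst case takes all of them and one from each pair: 9 + 6 = 15.
The 16th integer has to be the second member of some pair, so 15 + 1 = 16.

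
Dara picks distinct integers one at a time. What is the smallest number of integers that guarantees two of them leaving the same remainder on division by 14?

15

By pigeonhole, the 14 residue classes mod 14 are the pigeonholes.
With 14 integers one could put 1 in each residue class and have no class reach 2.
The 15th integer pushes some class to 2, so 14·1 + 1 = 15.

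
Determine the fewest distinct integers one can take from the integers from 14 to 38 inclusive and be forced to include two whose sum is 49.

15

Group the elements by complementary pair {x, 49−x}: {14,35}, {15,34}, {16,33}, …, giving 11 two-element pairs and 3 integers whose partner 49−x falls outside [14,38].
By the pigeonhole principle, treating each of those 14 groups as a pigeonhole, one can pick one integer per group — 14 integers — with no two summing to 49.
The 15th integer lands in an occupied pair, forcing a sum of 49.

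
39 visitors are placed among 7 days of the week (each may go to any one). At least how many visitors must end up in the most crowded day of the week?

The 7 days of the week are the holes and the 39 visitors are the pigeons.
If every day of the week held at most 5 visitors, the total would be at most 7 × 5 = 35, which is less than 39.
So some day of the week holds at least ⌈39/7⌉ = 6 visitors.

6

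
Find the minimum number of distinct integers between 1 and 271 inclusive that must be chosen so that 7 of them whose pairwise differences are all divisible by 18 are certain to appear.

Integers whose pairwise differences are multiples of 18 are exactly those sharing a remainder mod 18. The 18 residue classes mod 18 are the pigeonholes.
With 108 integers one could put 6 in each residue class and have no class reach 7.
The 109th integer pushes some class to 7, so 18·6 + 1 = 109.

109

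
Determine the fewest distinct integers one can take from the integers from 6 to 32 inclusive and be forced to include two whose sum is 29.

Group the elements by complementary pair {x, 29−x}: {6,23}, {7,22}, {8,21}, …, giving 9 two-element pairs and 9 integers whose partner 29−x falls outside [6,32].
By the pigeonhole principle, treating each of those 18 groups as a pigeonhole, one can pick one integer per group — 18 integers — with no two summing to 29.
The 19th integer lands in an occupied pair, forcing a sum of 29.

19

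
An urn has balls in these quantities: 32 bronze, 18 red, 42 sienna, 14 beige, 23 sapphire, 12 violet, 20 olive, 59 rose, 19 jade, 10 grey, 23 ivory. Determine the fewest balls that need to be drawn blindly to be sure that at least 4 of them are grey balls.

266

In the worst case for collecting grey balls, every non-grey ball comes out first.
There are 32 + 18 + 42 + 14 + 23 + 12 + 20 + 59 + 19 + 23 = 262 non-grey balls altogether.
After those, each further ball must be grey, so 262 + 4 = 266 draws guarantee 4 grey balls.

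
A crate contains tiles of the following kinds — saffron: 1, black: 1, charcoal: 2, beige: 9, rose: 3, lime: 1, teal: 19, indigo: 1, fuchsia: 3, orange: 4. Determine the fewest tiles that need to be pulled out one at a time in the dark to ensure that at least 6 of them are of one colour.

Put each drawn tile into a box by colour. The largest draw with every box below 6 takes min(count, 5) from each colour; colours with fewer than 5 contribute all they have.
Σ min(cᵢ, 5) = 1 + 1 + 2 + 5 + 3 + 1 + 5 + 1 + 3 + 4 = 26.
Draw number 26 + 1 = 27 must push one box to 6.

27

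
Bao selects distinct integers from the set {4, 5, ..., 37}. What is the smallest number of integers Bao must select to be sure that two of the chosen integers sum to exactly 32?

23

A set avoiding the sum 32 can contain at most one of each pair {x, 32−x}, plus the 10 elements whose complement lies outside the range or equal to its own complement.
The integers 16, …, 37 (22 of them) are such a set: any two sum to at least 16+17 = 33 > 32.
Any 23rd integer completes one of the 12 pairs, so 23 choices force a sum of 32.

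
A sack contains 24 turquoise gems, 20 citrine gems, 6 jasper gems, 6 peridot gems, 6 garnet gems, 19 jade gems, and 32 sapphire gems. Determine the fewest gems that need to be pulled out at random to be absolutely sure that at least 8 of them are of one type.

47

An adversary could hand out at most 7 gems per type (jasper, peridot, garnet run out sooner): 7 + 7 + 6 + 6 + 6 + 7 + 7 = 46 gems and still no type has 8.
One more gem lands in a type already at 7, so 47 draws are enough and 46 are not.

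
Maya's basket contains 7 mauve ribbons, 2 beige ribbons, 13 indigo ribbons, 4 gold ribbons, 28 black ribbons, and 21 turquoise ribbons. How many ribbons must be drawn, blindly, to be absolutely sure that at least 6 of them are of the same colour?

27

An adversary could hand out at most 5 ribbons per colour (beige, gold run out sooner): 5 + 2 + 5 + 4 + 5 + 5 = 26 ribbons and still no colour has 6.
One more ribbon lands in a colour already at 5, so 27 draws are enough and 26 are not.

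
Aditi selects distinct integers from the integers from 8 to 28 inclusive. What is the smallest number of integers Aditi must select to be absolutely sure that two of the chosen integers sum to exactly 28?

16

Two chosen integers sum to 28 exactly when both halves of some pair {x, 28−x} with 8 ≤ x ≤ 28−x ≤ 20 are chosen — 6 such pairs.
The remaining 9 elements (those with no distinct partner in range) can never complete a 28-sum, so the worst case takes all of them and one from each pair: 9 + 6 = 15.
By pigeonhole, the 16th integer has to be the second member of some pair, so 15 + 1 = 16.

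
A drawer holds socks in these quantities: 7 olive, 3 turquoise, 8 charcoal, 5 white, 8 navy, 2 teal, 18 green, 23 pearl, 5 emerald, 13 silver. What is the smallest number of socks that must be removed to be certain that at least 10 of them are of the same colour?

66

By the pigeonhole principle, put each drawn sock into a box by colour. The largest draw with every box below 10 takes min(count, 9) from each colour; colours with fewer than 9 contribute all they have.
Σ min(cᵢ, 9) = 7 + 3 + 8 + 5 + 8 + 2 + 9 + 9 + 5 + 9 = 65.
Draw number 65 + 1 = 66 must push one box to 10.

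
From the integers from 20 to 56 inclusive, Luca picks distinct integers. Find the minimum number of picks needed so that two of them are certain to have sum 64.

A set avoiding the sum 64 can contain at most one of each pair {x, 64−x}, plus the 13 elements whose complement lies outside the range or equal to its own complement.
The integers 32, …, 56 (25 of them) are such a set: any two sum to at least 32+33 = 65 > 64.
Pigeonhole: any 26th integer completes one of the 12 pairs, so 26 choices force a sum of 64.

26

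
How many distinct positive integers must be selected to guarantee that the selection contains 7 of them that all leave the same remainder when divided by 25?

Pigeonhole: the 25 residue classes mod 25 are the pigeonholes.
With 150 integers one could put 6 in each residue class and have no class reach 7.
The 151st integer pushes some class to 7, so 25·6 + 1 = 151.

151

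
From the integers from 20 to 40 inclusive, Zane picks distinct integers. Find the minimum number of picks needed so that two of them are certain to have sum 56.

Two chosen integers sum to 56 exactly when both halves of some pair {x, 56−x} with 20 ≤ x ≤ 56−x ≤ 36 are chosen — 8 such pairs.
The remaining 5 elements (those with no distinct partner in range) can never complete a 56-sum, so the worst case takes all of them and one from each pair: 5 + 8 = 13.
Pigeonhole: the 14th integer has to be the second member of some pair, so 13 + 1 = 14.

14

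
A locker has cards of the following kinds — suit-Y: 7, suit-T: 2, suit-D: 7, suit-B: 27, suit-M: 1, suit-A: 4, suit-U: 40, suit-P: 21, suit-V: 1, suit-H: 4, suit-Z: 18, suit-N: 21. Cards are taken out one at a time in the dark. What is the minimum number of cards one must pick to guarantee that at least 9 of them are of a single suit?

By pigeonhole, put each drawn card into a box by suit. The largest draw with every box below 9 takes min(count, 8) from each suit; suits with fewer than 8 contribute all they have.
Σ min(cᵢ, 8) = 7 + 2 + 7 + 8 + 1 + 4 + 8 + 8 + 1 + 4 + 8 + 8 = 66.
Draw number 66 + 1 = 67 must push one box to 9.

67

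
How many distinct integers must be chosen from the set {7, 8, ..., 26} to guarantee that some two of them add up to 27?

A set avoiding the sum 27 can contain at most one of each pair {x, 27−x}, plus the 6 elements whose complement lies outside the range.
The integers 14, …, 26 (13 of them) are such a set: any two sum to at least 14+15 = 29 > 27.
By pigeonhole, any 14th integer completes one of the 7 pairs, so 14 choices force a sum of 27.

14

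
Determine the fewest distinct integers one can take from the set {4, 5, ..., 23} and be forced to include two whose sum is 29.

12

A set avoiding the sum 29 can contain at most one of each pair {x, 29−x}, plus the 2 elements whose complement lies outside the range.
The integers 4, …, 14 (11 of them) are such a set: any two sum to at least 4+5 = 9 and at most 13+14 = 27 < 29.
By pigeonhole, any 12th integer completes one of the 9 pairs, so 12 choices force a sum of 29.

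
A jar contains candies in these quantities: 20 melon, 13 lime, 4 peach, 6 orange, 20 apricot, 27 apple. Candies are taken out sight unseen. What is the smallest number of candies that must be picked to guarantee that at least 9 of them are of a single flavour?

43

An adversary could hand out at most 8 candies per flavour (peach, orange run out sooner): 8 + 8 + 4 + 6 + 8 + 8 = 42 candies and still no flavour has 9.
One more candy lands in a flavour already at 8, so 43 draws are enough and 42 are not.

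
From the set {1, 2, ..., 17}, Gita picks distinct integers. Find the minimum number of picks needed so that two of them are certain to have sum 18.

10

A set avoiding the sum 18 can contain at most one of each pair {x, 18−x}, plus the 1 element equal to its own complement.
The integers 9, …, 17 (9 of them) are such a set: any two sum to at least 9+10 = 19 > 18.
Any 10th integer completes one of the 8 pairs, so 10 choices force a sum of 18.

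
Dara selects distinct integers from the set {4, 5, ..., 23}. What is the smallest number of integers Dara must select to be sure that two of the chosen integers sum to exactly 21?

A set avoiding the sum 21 can contain at most one of each pair {x, 21−x}, plus the 6 elements whose complement lies outside the range.
The integers 11, …, 23 (13 of them) are such a set: any two sum to at least 11+12 = 23 > 21.
By pigeonhole, any 14th integer completes one of the 7 pairs, so 14 choices force a sum of 21.

14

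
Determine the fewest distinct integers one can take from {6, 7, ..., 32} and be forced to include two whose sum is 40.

Two chosen integers sum to 40 exactly when both halves of some pair {x, 40−x} with 8 ≤ x ≤ 40−x ≤ 32 are chosen — 12 such pairs.
The remaining 3 elements (those with no distinct partner in range) can never complete a 40-sum, so the worst case takes all of them and one from each pair: 3 + 12 = 15.
Pigeonhole: the 16th integer has to be the second member of some pair, so 15 + 1 = 16.

16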